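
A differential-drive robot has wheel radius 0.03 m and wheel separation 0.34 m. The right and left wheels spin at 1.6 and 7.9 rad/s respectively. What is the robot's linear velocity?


vR = r*wR = 0.03*1.6 = 0.048 m/s
vL = r*wL = 0.03*7.9 = 0.237 m/s
v = (vR+vL)/2 = 0.1425 m/s
omega = (vR-vL)/L = -0.5559 rad/s
linear velocity = 0.1425 m/s


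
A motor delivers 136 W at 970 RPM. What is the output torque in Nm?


omega = 970 * 2*pi/60 = 101.5782 rad/s
tau = P / omega = 136 / 101.5782
= 1.3389 Nm


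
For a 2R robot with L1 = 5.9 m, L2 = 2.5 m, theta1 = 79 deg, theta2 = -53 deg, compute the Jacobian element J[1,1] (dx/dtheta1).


J[1,1] = -L1*sin(t1) - L2*sin(t1+t2)
= -5.9*sin(79) - 2.5*sin(26)
= -6.8875


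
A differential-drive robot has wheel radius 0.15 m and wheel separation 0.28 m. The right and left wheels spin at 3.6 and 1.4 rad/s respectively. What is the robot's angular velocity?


vR = r*wR = 0.15*3.6 = 0.54 m/s
vL = r*wL = 0.15*1.4 = 0.21 m/s
v = (vR+vL)/2 = 0.375 m/s
omega = (vR-vL)/L = 1.1786 rad/s
angular velocity = 1.1786 rad/s


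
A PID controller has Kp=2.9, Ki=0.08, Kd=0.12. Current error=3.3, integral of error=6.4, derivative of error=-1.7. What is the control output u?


u = Kp*e + Ki*int(e) + Kd*de/dt
= 2.9*3.3 + 0.08*6.4 + 0.12*(-1.7)
= 9.57 + 0.512 + -0.204
= 9.878


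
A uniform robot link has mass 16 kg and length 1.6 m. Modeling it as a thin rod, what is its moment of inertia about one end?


I = (1/3) * m * L^2
= (1/3) * 16 * 1.6^2
= 0.333333 * 16 * 2.56
= 13.6533 kg*m^2


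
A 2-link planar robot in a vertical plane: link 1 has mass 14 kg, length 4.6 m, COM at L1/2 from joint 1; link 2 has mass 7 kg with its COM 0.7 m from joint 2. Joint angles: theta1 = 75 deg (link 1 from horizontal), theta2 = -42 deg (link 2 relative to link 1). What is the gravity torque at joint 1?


Horizontal distance from joint 1 to link-1 COM:
  x_c1 = (L1/2)*cos(t1) = 2.3 * 0.2588 = 0.5953 m
Horizontal distance from joint 1 to link-2 COM:
  x_c2 = L1*cos(t1) + Lc2*cos(t1+t2)
       = 4.6*0.2588 + 0.7*0.8387 = 1.7776 m
tau1 = m1*g*x_c1 + m2*g*x_c2
     = 14*9.81*0.5953 + 7*9.81*1.7776
     = 81.7563 + 122.0703
     = 203.8266 Nm


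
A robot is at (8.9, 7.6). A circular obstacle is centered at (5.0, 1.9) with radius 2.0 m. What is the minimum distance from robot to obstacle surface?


center_dist = sqrt((8.9-5.0)^2 + (7.6-1.9)^2)
= sqrt(15.21 + 32.49)
= 6.9065
min_dist = center_dist - radius = 6.9065 - 2.0 = 4.9065 m


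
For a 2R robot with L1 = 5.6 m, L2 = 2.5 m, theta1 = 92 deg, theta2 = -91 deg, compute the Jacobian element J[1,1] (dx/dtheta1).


J[1,1] = -L1*sin(t1) - L2*sin(t1+t2)
= -5.6*sin(92) - 2.5*sin(1)
= -5.6402


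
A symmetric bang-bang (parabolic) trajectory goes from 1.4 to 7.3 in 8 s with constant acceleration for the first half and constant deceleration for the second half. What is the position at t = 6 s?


Symmetric rest-to-rest: each phase covers (pf-p0)/2 in time T/2. 0.5*a*(T/2)^2 = (pf-p0)/2 => a = 4*(pf-p0)/T^2
a = 4*(7.3-1.4)/8^2 = 0.3688
t = 6 is in the deceleration phase (t > T/2).
p = pf - 0.5*a*(T-t)^2 = 7.3 - 0.5*0.3688*2^2
= 6.5625


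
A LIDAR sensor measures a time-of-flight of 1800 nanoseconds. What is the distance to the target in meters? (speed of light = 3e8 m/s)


tof = 1800 ns = 1.8e-06 s
dist = c * tof / 2
= 3e8 * 1.8e-06 / 2
= 270.0 m


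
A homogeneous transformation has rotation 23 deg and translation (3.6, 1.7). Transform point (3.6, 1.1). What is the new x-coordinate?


x' = cos(theta)*px - sin(theta)*py + tx
= 0.9205*3.6 - 0.3907*1.1 + 3.6
= 6.484


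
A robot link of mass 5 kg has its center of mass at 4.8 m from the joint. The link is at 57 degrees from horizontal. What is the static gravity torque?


tau = m*g*L*cos(angle)
= 5 * 9.81 * 4.8 * cos(57 deg)
= 5 * 9.81 * 4.8 * 0.5446
= 128.2298 Nm


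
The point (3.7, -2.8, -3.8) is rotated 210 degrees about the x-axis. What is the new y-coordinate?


Rotation about x-axis: y' = y*cos(theta) - z*sin(theta)
= -2.8 * -0.866 - -3.8 * -0.5
= 0.5249


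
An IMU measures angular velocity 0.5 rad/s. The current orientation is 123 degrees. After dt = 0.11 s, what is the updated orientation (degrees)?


delta_theta = w * dt = 0.5 * 0.11 = 0.055 rad
= 3.1513 deg
theta_new = 123 + 3.1513 = 126.1513 deg


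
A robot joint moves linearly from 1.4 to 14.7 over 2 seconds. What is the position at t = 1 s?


s = t/T = 1/2 = 0.5
p(t) = p0 + (pf-p0)*s
= 1.4 + (14.7 - 1.4) * 0.5
= 8.05


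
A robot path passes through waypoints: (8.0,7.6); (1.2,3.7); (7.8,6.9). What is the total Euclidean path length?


Segment lengths:
  seg1 = sqrt((-6.8)^2 + (-3.9)^2) = 7.839
  seg2 = sqrt((6.6)^2 + (3.2)^2) = 7.3348
Total = 15.1739


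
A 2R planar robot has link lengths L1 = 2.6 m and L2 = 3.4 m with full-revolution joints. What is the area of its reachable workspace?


r_max = L1 + L2 = 6.0 m
r_min = |L1 - L2| = 0.8 m
Area = pi*(r_max^2 - r_min^2)
= pi*(36.0 - 0.64)
= pi * 35.36
= 111.0867 m^2


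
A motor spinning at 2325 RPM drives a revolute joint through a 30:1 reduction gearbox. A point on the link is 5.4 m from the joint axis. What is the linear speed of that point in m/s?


omega_motor = 2325 * 2*pi/60 = 243.4734 rad/s
omega_joint = omega_motor / 30 = 8.1158 rad/s
v = omega_joint * r = 8.1158 * 5.4
= 43.8252 m/s


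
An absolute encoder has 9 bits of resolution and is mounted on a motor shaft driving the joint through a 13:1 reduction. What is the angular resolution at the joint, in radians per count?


counts = 2^9 = 512
effective counts at joint = 512 * 13 = 6656
resolution = 2*pi / 6656
= 9.4399e-04 rad/count


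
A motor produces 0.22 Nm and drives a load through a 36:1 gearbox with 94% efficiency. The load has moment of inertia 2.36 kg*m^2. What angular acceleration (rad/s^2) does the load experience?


tau_out = tau_motor * N * eta
= 0.22 * 36 * 0.94 = 7.4448 Nm
alpha = tau_out / I = 7.4448 / 2.36
= 3.1546 rad/s^2


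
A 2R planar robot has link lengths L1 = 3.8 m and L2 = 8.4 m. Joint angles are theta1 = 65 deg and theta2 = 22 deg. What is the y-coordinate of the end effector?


Convert angles to radians: theta1 = 1.1345, theta2 = 0.384
y = L1*sin(theta1) + L2*sin(theta1+theta2)
y = 3.444 + 8.3885
y = 11.8325


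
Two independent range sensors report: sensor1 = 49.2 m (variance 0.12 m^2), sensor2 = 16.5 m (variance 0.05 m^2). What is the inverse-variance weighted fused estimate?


w1 = (1/var1) / (1/var1 + 1/var2)
   = 8.3333 / (8.3333 + 20.0) = 0.2941
w2 = 1 - w1 = 0.7059
fused = w1*s1 + w2*s2 = 14.4706 + 11.6471
= 26.1176 m


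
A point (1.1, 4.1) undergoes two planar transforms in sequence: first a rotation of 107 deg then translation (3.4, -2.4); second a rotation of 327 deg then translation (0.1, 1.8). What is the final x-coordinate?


After transform 1:
x1 = cos(107)*1.1 - sin(107)*4.1 + 3.4 = -0.8425
y1 = sin(107)*1.1 + cos(107)*4.1 + -2.4 = -2.5468
After transform 2:
x2 = cos(327)*-0.8425 - sin(327)*-2.5468 + 0.1
= -1.9936


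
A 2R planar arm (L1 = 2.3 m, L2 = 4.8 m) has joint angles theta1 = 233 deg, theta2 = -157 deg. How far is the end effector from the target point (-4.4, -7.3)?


End effector via forward kinematics:
x = L1*cos(t1) + L2*cos(t1+t2) = -0.2229
y = L1*sin(t1) + L2*sin(t1+t2) = 2.8206
Distance to target:
d = sqrt((-4.4 - -0.2229)^2 + (-7.3 - 2.8206)^2)
= sqrt(17.4478 + 102.4257)
= 10.9487 m


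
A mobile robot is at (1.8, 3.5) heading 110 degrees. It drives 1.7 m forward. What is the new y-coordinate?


y_new = y0 + d*sin(theta)
= 3.5 + 1.7*sin(110)
= 3.5 + 1.5975
= 5.0975


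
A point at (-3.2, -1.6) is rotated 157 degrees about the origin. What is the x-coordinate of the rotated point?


x' = x*cos(theta) - y*sin(theta)
cos(157 deg) = -0.9205, sin(157 deg) = 0.3907
x' = -3.2 * -0.9205 - -1.6 * 0.3907
= 2.9456 - -0.6252
= 3.5708


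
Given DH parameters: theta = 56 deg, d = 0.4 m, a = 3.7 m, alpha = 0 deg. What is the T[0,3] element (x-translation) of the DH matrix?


T[0,3] = a * cos(theta)
= 3.7 * cos(56 deg)
= 3.7 * 0.5592
= 2.069


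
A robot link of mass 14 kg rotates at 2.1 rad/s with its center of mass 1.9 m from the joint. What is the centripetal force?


F = m * omega^2 * r
= 14 * 2.1^2 * 1.9
= 14 * 4.41 * 1.9
= 117.306 N


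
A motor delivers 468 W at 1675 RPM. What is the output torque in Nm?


omega = 1675 * 2*pi/60 = 175.4056 rad/s
tau = P / omega = 468 / 175.4056
= 2.6681 Nm


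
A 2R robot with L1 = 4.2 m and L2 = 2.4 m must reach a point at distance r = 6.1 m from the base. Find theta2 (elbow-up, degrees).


cos(theta2) = (r^2 - L1^2 - L2^2) / (2*L1*L2)
cos(theta2) = (37.21 - 17.64 - 5.76) / 20.16
cos(theta2) = 0.68502
theta2 = 46.7628 degrees


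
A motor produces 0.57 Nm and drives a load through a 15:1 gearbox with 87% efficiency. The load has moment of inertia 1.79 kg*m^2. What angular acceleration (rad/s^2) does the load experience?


tau_out = tau_motor * N * eta
= 0.57 * 15 * 0.87 = 7.4385 Nm
alpha = tau_out / I = 7.4385 / 1.79
= 4.1556 rad/s^2


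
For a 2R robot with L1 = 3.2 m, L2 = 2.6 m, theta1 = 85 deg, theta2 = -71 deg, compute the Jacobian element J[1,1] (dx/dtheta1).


J[1,1] = -L1*sin(t1) - L2*sin(t1+t2)
= -3.2*sin(85) - 2.6*sin(14)
= -3.8168


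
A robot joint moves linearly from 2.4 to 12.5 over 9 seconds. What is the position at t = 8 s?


s = t/T = 8/9 = 0.8889
p(t) = p0 + (pf-p0)*s
= 2.4 + (12.5 - 2.4) * 0.8889
= 11.3778


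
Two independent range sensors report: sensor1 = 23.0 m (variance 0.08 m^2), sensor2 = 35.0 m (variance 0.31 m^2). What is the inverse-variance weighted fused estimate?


w1 = (1/var1) / (1/var1 + 1/var2)
   = 12.5 / (12.5 + 3.2258) = 0.7949
w2 = 1 - w1 = 0.2051
fused = w1*s1 + w2*s2 = 18.2821 + 7.1795
= 25.4615 m


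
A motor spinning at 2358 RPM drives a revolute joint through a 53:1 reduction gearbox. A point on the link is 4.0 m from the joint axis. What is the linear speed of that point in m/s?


omega_motor = 2358 * 2*pi/60 = 246.9292 rad/s
omega_joint = omega_motor / 53 = 4.659 rad/s
v = omega_joint * r = 4.659 * 4.0
= 18.6362 m/s


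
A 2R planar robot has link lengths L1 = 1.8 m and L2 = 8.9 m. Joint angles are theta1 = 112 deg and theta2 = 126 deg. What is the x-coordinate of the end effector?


Convert angles to radians: theta1 = 1.9548, theta2 = 2.1991
x = L1*cos(theta1) + L2*cos(theta1+theta2)
x = -0.6743 + -4.7163
x = -5.3906


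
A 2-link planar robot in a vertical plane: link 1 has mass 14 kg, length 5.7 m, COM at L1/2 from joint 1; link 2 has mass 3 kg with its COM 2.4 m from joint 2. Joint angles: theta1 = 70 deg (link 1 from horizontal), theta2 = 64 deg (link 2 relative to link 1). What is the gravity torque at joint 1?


Horizontal distance from joint 1 to link-1 COM:
  x_c1 = (L1/2)*cos(t1) = 2.85 * 0.342 = 0.9748 m
Horizontal distance from joint 1 to link-2 COM:
  x_c2 = L1*cos(t1) + Lc2*cos(t1+t2)
       = 5.7*0.342 + 2.4*-0.6947 = 0.2823 m
tau1 = m1*g*x_c1 + m2*g*x_c2
     = 14*9.81*0.9748 + 3*9.81*0.2823
     = 133.8732 + 8.3091
     = 142.1823 Nm


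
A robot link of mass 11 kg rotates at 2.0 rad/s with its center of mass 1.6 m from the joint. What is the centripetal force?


F = m * omega^2 * r
= 11 * 2.0^2 * 1.6
= 11 * 4.0 * 1.6
= 70.4 N


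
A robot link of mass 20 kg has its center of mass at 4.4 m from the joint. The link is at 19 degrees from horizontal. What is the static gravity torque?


tau = m*g*L*cos(angle)
= 20 * 9.81 * 4.4 * cos(19 deg)
= 20 * 9.81 * 4.4 * 0.9455
= 816.2473 Nm


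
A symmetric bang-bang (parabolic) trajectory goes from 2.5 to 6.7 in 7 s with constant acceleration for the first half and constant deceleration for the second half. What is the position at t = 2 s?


Symmetric rest-to-rest: each phase covers (pf-p0)/2 in time T/2. 0.5*a*(T/2)^2 = (pf-p0)/2 => a = 4*(pf-p0)/T^2
a = 4*(6.7-2.5)/7^2 = 0.3429
t = 2 is in the acceleration phase (t <= T/2).
p = p0 + 0.5*a*t^2 = 2.5 + 0.5*0.3429*2^2
= 3.1857


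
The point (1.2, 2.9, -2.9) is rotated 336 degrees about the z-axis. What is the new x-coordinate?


Rotation about z-axis: x' = x*cos(theta) - y*sin(theta)
= 1.2 * 0.9135 - 2.9 * -0.4067
= 2.2758


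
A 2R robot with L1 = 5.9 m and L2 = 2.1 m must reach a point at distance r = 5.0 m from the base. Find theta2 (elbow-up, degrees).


cos(theta2) = (r^2 - L1^2 - L2^2) / (2*L1*L2)
cos(theta2) = (25.0 - 34.81 - 4.41) / 24.78
cos(theta2) = -0.57385
theta2 = 125.0191 degrees


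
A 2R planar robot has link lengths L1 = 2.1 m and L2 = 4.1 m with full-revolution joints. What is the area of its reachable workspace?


r_max = L1 + L2 = 6.2 m
r_min = |L1 - L2| = 2.0 m
Area = pi*(r_max^2 - r_min^2)
= pi*(38.44 - 4.0)
= pi * 34.44
= 108.1965 m^2


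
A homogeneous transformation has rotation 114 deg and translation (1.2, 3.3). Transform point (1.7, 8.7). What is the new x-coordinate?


x' = cos(theta)*px - sin(theta)*py + tx
= -0.4067*1.7 - 0.9135*8.7 + 1.2
= -7.4393


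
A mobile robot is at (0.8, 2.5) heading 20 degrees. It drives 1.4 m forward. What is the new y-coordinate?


y_new = y0 + d*sin(theta)
= 2.5 + 1.4*sin(20)
= 2.5 + 0.4788
= 2.9788


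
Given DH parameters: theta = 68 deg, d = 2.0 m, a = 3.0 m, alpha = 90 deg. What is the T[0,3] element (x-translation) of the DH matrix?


T[0,3] = a * cos(theta)
= 3.0 * cos(68 deg)
= 3.0 * 0.3746
= 1.1238


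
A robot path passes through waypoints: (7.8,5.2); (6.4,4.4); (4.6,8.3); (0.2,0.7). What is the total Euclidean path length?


Segment lengths:
  seg1 = sqrt((-1.4)^2 + (-0.8)^2) = 1.6125
  seg2 = sqrt((-1.8)^2 + (3.9)^2) = 4.2953
  seg3 = sqrt((-4.4)^2 + (-7.6)^2) = 8.7818
Total = 14.6896


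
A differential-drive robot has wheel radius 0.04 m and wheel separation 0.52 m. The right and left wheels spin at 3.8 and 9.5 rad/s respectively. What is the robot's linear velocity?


vR = r*wR = 0.04*3.8 = 0.152 m/s
vL = r*wL = 0.04*9.5 = 0.38 m/s
v = (vR+vL)/2 = 0.266 m/s
omega = (vR-vL)/L = -0.4385 rad/s
linear velocity = 0.266 m/s


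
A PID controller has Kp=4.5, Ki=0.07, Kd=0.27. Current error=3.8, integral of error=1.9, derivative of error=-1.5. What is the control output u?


u = Kp*e + Ki*int(e) + Kd*de/dt
= 4.5*3.8 + 0.07*1.9 + 0.27*(-1.5)
= 17.1 + 0.133 + -0.405
= 16.828


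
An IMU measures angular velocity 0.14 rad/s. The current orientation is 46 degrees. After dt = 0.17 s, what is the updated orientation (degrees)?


delta_theta = w * dt = 0.14 * 0.17 = 0.0238 rad
= 1.3636 deg
theta_new = 46 + 1.3636 = 47.3636 deg


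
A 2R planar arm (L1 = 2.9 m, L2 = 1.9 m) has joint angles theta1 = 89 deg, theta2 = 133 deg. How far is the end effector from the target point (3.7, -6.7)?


End effector via forward kinematics:
x = L1*cos(t1) + L2*cos(t1+t2) = -1.3614
y = L1*sin(t1) + L2*sin(t1+t2) = 1.6282
Distance to target:
d = sqrt((3.7 - -1.3614)^2 + (-6.7 - 1.6282)^2)
= sqrt(25.6174 + 69.3591)
= 9.7456 m


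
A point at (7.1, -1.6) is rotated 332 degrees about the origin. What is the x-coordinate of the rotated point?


x' = x*cos(theta) - y*sin(theta)
cos(332 deg) = 0.8829, sin(332 deg) = -0.4695
x' = 7.1 * 0.8829 - -1.6 * -0.4695
= 6.2689 - 0.7512
= 5.5178


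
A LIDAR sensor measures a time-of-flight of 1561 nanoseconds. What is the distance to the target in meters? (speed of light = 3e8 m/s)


tof = 1561 ns = 1.561e-06 s
dist = c * tof / 2
= 3e8 * 1.561e-06 / 2
= 234.15 m


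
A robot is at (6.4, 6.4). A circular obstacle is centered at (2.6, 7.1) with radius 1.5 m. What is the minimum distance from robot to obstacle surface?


center_dist = sqrt((6.4-2.6)^2 + (6.4-7.1)^2)
= sqrt(14.44 + 0.49)
= 3.8639
min_dist = center_dist - radius = 3.8639 - 1.5 = 2.3639 m


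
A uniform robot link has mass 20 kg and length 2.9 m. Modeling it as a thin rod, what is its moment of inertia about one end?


I = (1/3) * m * L^2
= (1/3) * 20 * 2.9^2
= 0.333333 * 20 * 8.41
= 56.0667 kg*m^2


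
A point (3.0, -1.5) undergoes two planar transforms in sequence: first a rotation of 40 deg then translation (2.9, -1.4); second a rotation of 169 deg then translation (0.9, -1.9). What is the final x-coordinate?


After transform 1:
x1 = cos(40)*3.0 - sin(40)*-1.5 + 2.9 = 6.1623
y1 = sin(40)*3.0 + cos(40)*-1.5 + -1.4 = -0.6207
After transform 2:
x2 = cos(169)*6.1623 - sin(169)*-0.6207 + 0.9
= -5.0307


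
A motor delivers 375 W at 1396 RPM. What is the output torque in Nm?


omega = 1396 * 2*pi/60 = 146.1888 rad/s
tau = P / omega = 375 / 146.1888
= 2.5652 Nm


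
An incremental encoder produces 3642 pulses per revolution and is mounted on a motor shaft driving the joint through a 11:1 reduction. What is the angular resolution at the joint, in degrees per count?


counts per rev = 3642
effective counts at joint = 3642 * 11 = 40062
resolution = 360 / 40062
= 0.009 deg/count


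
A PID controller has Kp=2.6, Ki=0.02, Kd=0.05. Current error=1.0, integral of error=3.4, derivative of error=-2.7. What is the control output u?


u = Kp*e + Ki*int(e) + Kd*de/dt
= 2.6*1.0 + 0.02*3.4 + 0.05*(-2.7)
= 2.6 + 0.068 + -0.135
= 2.533


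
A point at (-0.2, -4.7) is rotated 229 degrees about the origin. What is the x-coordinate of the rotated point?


x' = x*cos(theta) - y*sin(theta)
cos(229 deg) = -0.6561, sin(229 deg) = -0.7547
x' = -0.2 * -0.6561 - -4.7 * -0.7547
= 0.1312 - 3.5471
= -3.4159


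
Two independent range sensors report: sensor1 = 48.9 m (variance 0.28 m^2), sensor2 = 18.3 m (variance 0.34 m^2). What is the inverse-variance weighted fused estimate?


w1 = (1/var1) / (1/var1 + 1/var2)
   = 3.5714 / (3.5714 + 2.9412) = 0.5484
w2 = 1 - w1 = 0.4516
fused = w1*s1 + w2*s2 = 26.8161 + 8.2645
= 35.0806 m


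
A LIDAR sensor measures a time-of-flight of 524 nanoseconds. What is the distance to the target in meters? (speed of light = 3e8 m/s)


tof = 524 ns = 5.24e-07 s
dist = c * tof / 2
= 3e8 * 5.24e-07 / 2
= 78.6 m


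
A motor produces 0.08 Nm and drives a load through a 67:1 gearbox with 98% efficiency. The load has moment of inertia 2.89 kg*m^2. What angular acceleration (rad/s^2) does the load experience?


tau_out = tau_motor * N * eta
= 0.08 * 67 * 0.98 = 5.2528 Nm
alpha = tau_out / I = 5.2528 / 2.89
= 1.8176 rad/s^2


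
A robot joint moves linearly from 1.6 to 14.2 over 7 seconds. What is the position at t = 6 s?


s = t/T = 6/7 = 0.8571
p(t) = p0 + (pf-p0)*s
= 1.6 + (14.2 - 1.6) * 0.8571
= 12.4


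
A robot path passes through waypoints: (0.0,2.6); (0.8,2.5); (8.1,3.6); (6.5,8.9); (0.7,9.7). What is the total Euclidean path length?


Segment lengths:
  seg1 = sqrt((0.8)^2 + (-0.1)^2) = 0.8062
  seg2 = sqrt((7.3)^2 + (1.1)^2) = 7.3824
  seg3 = sqrt((-1.6)^2 + (5.3)^2) = 5.5362
  seg4 = sqrt((-5.8)^2 + (0.8)^2) = 5.8549
Total = 19.5798


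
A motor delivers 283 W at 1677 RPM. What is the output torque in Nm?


omega = 1677 * 2*pi/60 = 175.615 rad/s
tau = P / omega = 283 / 175.615
= 1.6115 Nm


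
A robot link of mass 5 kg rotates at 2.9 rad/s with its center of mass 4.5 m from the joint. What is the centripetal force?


F = m * omega^2 * r
= 5 * 2.9^2 * 4.5
= 5 * 8.41 * 4.5
= 189.225 N


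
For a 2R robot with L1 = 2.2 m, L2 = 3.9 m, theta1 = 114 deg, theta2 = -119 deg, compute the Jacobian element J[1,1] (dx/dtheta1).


J[1,1] = -L1*sin(t1) - L2*sin(t1+t2)
= -2.2*sin(114) - 3.9*sin(-5)
= -1.6699


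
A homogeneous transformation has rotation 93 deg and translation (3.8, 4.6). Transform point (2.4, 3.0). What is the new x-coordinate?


x' = cos(theta)*px - sin(theta)*py + tx
= -0.0523*2.4 - 0.9986*3.0 + 3.8
= 0.6785


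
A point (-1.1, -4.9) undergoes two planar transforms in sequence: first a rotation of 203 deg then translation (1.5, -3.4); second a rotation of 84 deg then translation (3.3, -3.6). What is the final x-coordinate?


After transform 1:
x1 = cos(203)*-1.1 - sin(203)*-4.9 + 1.5 = 0.598
y1 = sin(203)*-1.1 + cos(203)*-4.9 + -3.4 = 1.5403
After transform 2:
x2 = cos(84)*0.598 - sin(84)*1.5403 + 3.3
= 1.8307


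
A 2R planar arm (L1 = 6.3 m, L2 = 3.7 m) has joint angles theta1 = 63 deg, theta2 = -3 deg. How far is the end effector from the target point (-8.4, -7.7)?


End effector via forward kinematics:
x = L1*cos(t1) + L2*cos(t1+t2) = 4.7101
y = L1*sin(t1) + L2*sin(t1+t2) = 8.8176
Distance to target:
d = sqrt((-8.4 - 4.7101)^2 + (-7.7 - 8.8176)^2)
= sqrt(171.8758 + 272.8323)
= 21.0881 m


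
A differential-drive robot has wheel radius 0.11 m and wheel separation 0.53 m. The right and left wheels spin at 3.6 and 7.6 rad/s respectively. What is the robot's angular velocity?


vR = r*wR = 0.11*3.6 = 0.396 m/s
vL = r*wL = 0.11*7.6 = 0.836 m/s
v = (vR+vL)/2 = 0.616 m/s
omega = (vR-vL)/L = -0.8302 rad/s
angular velocity = -0.8302 rad/s


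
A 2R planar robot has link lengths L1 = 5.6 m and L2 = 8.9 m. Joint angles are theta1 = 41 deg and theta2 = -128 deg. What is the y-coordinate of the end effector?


Convert angles to radians: theta1 = 0.7156, theta2 = -2.234
y = L1*sin(theta1) + L2*sin(theta1+theta2)
y = 3.6739 + -8.8878
y = -5.2139


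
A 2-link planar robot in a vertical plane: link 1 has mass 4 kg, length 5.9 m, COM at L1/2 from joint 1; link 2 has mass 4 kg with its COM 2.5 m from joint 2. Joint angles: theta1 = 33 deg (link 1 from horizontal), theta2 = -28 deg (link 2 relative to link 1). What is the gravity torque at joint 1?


Horizontal distance from joint 1 to link-1 COM:
  x_c1 = (L1/2)*cos(t1) = 2.95 * 0.8387 = 2.4741 m
Horizontal distance from joint 1 to link-2 COM:
  x_c2 = L1*cos(t1) + Lc2*cos(t1+t2)
       = 5.9*0.8387 + 2.5*0.9962 = 7.4386 m
tau1 = m1*g*x_c1 + m2*g*x_c2
     = 4*9.81*2.4741 + 4*9.81*7.4386
     = 97.0828 + 291.8924
     = 388.9752 Nm


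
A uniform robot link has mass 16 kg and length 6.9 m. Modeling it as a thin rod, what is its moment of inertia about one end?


I = (1/3) * m * L^2
= (1/3) * 16 * 6.9^2
= 0.333333 * 16 * 47.61
= 253.92 kg*m^2


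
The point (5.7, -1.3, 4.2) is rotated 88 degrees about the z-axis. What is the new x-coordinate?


Rotation about z-axis: x' = x*cos(theta) - y*sin(theta)
= 5.7 * 0.0349 - -1.3 * 0.9994
= 1.4981


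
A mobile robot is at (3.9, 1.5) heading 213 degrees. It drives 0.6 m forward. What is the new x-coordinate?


x_new = x0 + d*cos(theta)
= 3.9 + 0.6*cos(213)
= 3.9 + -0.5032
= 3.3968


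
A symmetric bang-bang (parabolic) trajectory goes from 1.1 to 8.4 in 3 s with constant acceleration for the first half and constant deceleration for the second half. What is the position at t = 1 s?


Symmetric rest-to-rest: each phase covers (pf-p0)/2 in time T/2. 0.5*a*(T/2)^2 = (pf-p0)/2 => a = 4*(pf-p0)/T^2
a = 4*(8.4-1.1)/3^2 = 3.2444
t = 1 is in the acceleration phase (t <= T/2).
p = p0 + 0.5*a*t^2 = 1.1 + 0.5*3.2444*1^2
= 2.7222


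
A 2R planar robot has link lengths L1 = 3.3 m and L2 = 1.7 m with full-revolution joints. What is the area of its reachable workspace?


r_max = L1 + L2 = 5.0 m
r_min = |L1 - L2| = 1.6 m
Area = pi*(r_max^2 - r_min^2)
= pi*(25.0 - 2.56)
= pi * 22.44
= 70.4973 m^2


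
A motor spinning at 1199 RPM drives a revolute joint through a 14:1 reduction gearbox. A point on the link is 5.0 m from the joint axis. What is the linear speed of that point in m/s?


omega_motor = 1199 * 2*pi/60 = 125.559 rad/s
omega_joint = omega_motor / 14 = 8.9685 rad/s
v = omega_joint * r = 8.9685 * 5.0
= 44.8425 m/s


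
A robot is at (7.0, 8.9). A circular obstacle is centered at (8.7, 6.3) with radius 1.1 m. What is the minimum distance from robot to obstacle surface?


center_dist = sqrt((7.0-8.7)^2 + (8.9-6.3)^2)
= sqrt(2.89 + 6.76)
= 3.1064
min_dist = center_dist - radius = 3.1064 - 1.1 = 2.0064 m


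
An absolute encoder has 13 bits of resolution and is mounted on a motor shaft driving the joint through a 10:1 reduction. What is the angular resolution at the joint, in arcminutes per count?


counts = 2^13 = 8192
effective counts at joint = 8192 * 10 = 81920
resolution = 360*60 / 81920
= 0.2637 arcmin/count


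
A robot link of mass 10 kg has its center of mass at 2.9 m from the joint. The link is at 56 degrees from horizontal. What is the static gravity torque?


tau = m*g*L*cos(angle)
= 10 * 9.81 * 2.9 * cos(56 deg)
= 10 * 9.81 * 2.9 * 0.5592
= 159.0848 Nm


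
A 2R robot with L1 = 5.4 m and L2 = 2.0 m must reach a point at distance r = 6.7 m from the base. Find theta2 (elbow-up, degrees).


cos(theta2) = (r^2 - L1^2 - L2^2) / (2*L1*L2)
cos(theta2) = (44.89 - 29.16 - 4.0) / 21.6
cos(theta2) = 0.543056
theta2 = 57.1081 degrees


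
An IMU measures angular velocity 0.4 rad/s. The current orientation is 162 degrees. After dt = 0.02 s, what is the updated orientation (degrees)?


delta_theta = w * dt = 0.4 * 0.02 = 0.008 rad
= 0.4584 deg
theta_new = 162 + 0.4584 = 162.4584 deg


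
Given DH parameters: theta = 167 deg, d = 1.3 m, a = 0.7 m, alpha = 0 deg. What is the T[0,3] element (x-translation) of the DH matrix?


T[0,3] = a * cos(theta)
= 0.7 * cos(167 deg)
= 0.7 * -0.9744
= -0.6821


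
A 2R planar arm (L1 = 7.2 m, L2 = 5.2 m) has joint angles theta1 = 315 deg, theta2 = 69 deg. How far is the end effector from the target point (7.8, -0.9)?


End effector via forward kinematics:
x = L1*cos(t1) + L2*cos(t1+t2) = 9.8416
y = L1*sin(t1) + L2*sin(t1+t2) = -2.9761
Distance to target:
d = sqrt((7.8 - 9.8416)^2 + (-0.9 - -2.9761)^2)
= sqrt(4.1682 + 4.3104)
= 2.9118 m


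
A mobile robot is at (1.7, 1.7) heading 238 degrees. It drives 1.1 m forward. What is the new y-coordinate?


y_new = y0 + d*sin(theta)
= 1.7 + 1.1*sin(238)
= 1.7 + -0.9329
= 0.7671


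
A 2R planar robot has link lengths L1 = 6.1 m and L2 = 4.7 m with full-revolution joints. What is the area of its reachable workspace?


r_max = L1 + L2 = 10.8 m
r_min = |L1 - L2| = 1.4 m
Area = pi*(r_max^2 - r_min^2)
= pi*(116.64 - 1.96)
= pi * 114.68
= 360.2778 m^2


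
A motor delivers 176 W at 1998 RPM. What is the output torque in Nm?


omega = 1998 * 2*pi/60 = 209.2301 rad/s
tau = P / omega = 176 / 209.2301
= 0.8412 Nm


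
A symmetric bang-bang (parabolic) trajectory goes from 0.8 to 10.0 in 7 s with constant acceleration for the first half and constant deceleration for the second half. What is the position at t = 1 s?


Symmetric rest-to-rest: each phase covers (pf-p0)/2 in time T/2. 0.5*a*(T/2)^2 = (pf-p0)/2 => a = 4*(pf-p0)/T^2
a = 4*(10.0-0.8)/7^2 = 0.751
t = 1 is in the acceleration phase (t <= T/2).
p = p0 + 0.5*a*t^2 = 0.8 + 0.5*0.751*1^2
= 1.1755


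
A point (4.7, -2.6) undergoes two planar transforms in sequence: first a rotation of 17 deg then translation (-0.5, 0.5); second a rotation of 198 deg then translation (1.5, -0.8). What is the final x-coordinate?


After transform 1:
x1 = cos(17)*4.7 - sin(17)*-2.6 + -0.5 = 4.7548
y1 = sin(17)*4.7 + cos(17)*-2.6 + 0.5 = -0.6122
After transform 2:
x2 = cos(198)*4.7548 - sin(198)*-0.6122 + 1.5
= -3.2113


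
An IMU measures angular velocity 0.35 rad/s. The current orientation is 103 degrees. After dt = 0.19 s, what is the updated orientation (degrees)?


delta_theta = w * dt = 0.35 * 0.19 = 0.0665 rad
= 3.8102 deg
theta_new = 103 + 3.8102 = 106.8102 deg


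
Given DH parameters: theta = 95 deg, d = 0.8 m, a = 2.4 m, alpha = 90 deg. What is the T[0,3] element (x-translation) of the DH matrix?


T[0,3] = a * cos(theta)
= 2.4 * cos(95 deg)
= 2.4 * -0.0872
= -0.2092


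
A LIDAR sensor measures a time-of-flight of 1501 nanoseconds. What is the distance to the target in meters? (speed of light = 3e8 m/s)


tof = 1501 ns = 1.501e-06 s
dist = c * tof / 2
= 3e8 * 1.501e-06 / 2
= 225.15 m


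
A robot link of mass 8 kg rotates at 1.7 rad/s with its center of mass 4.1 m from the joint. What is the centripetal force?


F = m * omega^2 * r
= 8 * 1.7^2 * 4.1
= 8 * 2.89 * 4.1
= 94.792 N


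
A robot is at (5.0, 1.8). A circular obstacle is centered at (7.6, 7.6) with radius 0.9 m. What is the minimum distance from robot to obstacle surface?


center_dist = sqrt((5.0-7.6)^2 + (1.8-7.6)^2)
= sqrt(6.76 + 33.64)
= 6.3561
min_dist = center_dist - radius = 6.3561 - 0.9 = 5.4561 m


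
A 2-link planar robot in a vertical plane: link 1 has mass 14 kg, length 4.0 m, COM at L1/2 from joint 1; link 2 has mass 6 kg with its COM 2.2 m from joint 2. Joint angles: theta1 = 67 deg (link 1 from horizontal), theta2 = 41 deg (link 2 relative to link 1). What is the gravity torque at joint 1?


Horizontal distance from joint 1 to link-1 COM:
  x_c1 = (L1/2)*cos(t1) = 2.0 * 0.3907 = 0.7815 m
Horizontal distance from joint 1 to link-2 COM:
  x_c2 = L1*cos(t1) + Lc2*cos(t1+t2)
       = 4.0*0.3907 + 2.2*-0.309 = 0.8831 m
tau1 = m1*g*x_c1 + m2*g*x_c2
     = 14*9.81*0.7815 + 6*9.81*0.8831
     = 107.326 + 51.9785
     = 159.3045 Nm


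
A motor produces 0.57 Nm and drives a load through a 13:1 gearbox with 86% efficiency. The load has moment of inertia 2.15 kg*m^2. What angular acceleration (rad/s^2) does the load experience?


tau_out = tau_motor * N * eta
= 0.57 * 13 * 0.86 = 6.3726 Nm
alpha = tau_out / I = 6.3726 / 2.15
= 2.964 rad/s^2


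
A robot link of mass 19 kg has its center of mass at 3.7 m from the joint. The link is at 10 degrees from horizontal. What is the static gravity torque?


tau = m*g*L*cos(angle)
= 19 * 9.81 * 3.7 * cos(10 deg)
= 19 * 9.81 * 3.7 * 0.9848
= 679.1658 Nm


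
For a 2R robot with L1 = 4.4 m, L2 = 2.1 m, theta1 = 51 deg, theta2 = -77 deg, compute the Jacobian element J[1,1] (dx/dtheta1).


J[1,1] = -L1*sin(t1) - L2*sin(t1+t2)
= -4.4*sin(51) - 2.1*sin(-26)
= -2.4989


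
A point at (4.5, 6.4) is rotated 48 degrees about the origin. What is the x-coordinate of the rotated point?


x' = x*cos(theta) - y*sin(theta)
cos(48 deg) = 0.6691, sin(48 deg) = 0.7431
x' = 4.5 * 0.6691 - 6.4 * 0.7431
= 3.0111 - 4.7561
= -1.745


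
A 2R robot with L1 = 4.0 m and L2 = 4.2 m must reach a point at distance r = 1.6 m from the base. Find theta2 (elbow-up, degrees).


cos(theta2) = (r^2 - L1^2 - L2^2) / (2*L1*L2)
cos(theta2) = (2.56 - 16.0 - 17.64) / 33.6
cos(theta2) = -0.925
theta2 = 157.6684 degrees


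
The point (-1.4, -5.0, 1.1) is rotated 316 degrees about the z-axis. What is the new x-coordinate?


Rotation about z-axis: x' = x*cos(theta) - y*sin(theta)
= -1.4 * 0.7193 - -5.0 * -0.6947
= -4.4804


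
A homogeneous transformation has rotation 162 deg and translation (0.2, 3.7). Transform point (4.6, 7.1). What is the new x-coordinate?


x' = cos(theta)*px - sin(theta)*py + tx
= -0.9511*4.6 - 0.309*7.1 + 0.2
= -6.3689


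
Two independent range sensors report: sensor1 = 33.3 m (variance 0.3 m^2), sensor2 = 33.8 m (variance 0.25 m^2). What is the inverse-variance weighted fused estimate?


w1 = (1/var1) / (1/var1 + 1/var2)
   = 3.3333 / (3.3333 + 4.0) = 0.4545
w2 = 1 - w1 = 0.5455
fused = w1*s1 + w2*s2 = 15.1364 + 18.4364
= 33.5727 m


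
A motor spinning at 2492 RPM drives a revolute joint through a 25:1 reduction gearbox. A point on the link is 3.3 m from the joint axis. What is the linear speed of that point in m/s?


omega_motor = 2492 * 2*pi/60 = 260.9616 rad/s
omega_joint = omega_motor / 25 = 10.4385 rad/s
v = omega_joint * r = 10.4385 * 3.3
= 34.4469 m/s


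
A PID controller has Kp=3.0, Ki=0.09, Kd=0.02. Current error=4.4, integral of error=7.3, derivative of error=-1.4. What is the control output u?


u = Kp*e + Ki*int(e) + Kd*de/dt
= 3.0*4.4 + 0.09*7.3 + 0.02*(-1.4)
= 13.2 + 0.657 + -0.028
= 13.829


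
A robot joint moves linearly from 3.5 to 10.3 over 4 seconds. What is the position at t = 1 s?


s = t/T = 1/4 = 0.25
p(t) = p0 + (pf-p0)*s
= 3.5 + (10.3 - 3.5) * 0.25
= 5.2


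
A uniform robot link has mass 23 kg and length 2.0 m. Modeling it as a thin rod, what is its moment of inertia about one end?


I = (1/3) * m * L^2
= (1/3) * 23 * 2.0^2
= 0.333333 * 23 * 4.0
= 30.6667 kg*m^2


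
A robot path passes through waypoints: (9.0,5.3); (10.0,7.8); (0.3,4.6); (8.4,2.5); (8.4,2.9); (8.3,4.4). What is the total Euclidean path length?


Segment lengths:
  seg1 = sqrt((1.0)^2 + (2.5)^2) = 2.6926
  seg2 = sqrt((-9.7)^2 + (-3.2)^2) = 10.2142
  seg3 = sqrt((8.1)^2 + (-2.1)^2) = 8.3678
  seg4 = sqrt((0.0)^2 + (0.4)^2) = 0.4
  seg5 = sqrt((-0.1)^2 + (1.5)^2) = 1.5033
Total = 23.1779


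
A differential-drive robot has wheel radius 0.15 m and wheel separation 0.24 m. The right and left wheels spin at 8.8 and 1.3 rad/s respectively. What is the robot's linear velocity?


vR = r*wR = 0.15*8.8 = 1.32 m/s
vL = r*wL = 0.15*1.3 = 0.195 m/s
v = (vR+vL)/2 = 0.7575 m/s
omega = (vR-vL)/L = 4.6875 rad/s
linear velocity = 0.7575 m/s


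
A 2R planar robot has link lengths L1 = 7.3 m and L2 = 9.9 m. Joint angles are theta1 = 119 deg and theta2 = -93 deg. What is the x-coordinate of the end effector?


Convert angles to radians: theta1 = 2.0769, theta2 = -1.6232
x = L1*cos(theta1) + L2*cos(theta1+theta2)
x = -3.5391 + 8.8981
x = 5.359


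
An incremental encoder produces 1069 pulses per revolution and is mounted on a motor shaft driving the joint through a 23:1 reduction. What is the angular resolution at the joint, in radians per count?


counts per rev = 1069
effective counts at joint = 1069 * 23 = 24587
resolution = 2*pi / 24587
= 2.5555e-04 rad/count


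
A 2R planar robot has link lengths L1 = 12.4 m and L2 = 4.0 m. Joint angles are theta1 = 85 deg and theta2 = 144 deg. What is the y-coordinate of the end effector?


Convert angles to radians: theta1 = 1.4835, theta2 = 2.5133
y = L1*sin(theta1) + L2*sin(theta1+theta2)
y = 12.3528 + -3.0188
y = 9.334


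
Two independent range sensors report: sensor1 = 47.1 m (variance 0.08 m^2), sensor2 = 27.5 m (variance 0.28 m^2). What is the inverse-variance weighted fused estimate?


w1 = (1/var1) / (1/var1 + 1/var2)
   = 12.5 / (12.5 + 3.5714) = 0.7778
w2 = 1 - w1 = 0.2222
fused = w1*s1 + w2*s2 = 36.6333 + 6.1111
= 42.7444 m


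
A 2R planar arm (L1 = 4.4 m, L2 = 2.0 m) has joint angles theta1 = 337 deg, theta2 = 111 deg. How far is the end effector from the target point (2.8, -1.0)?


End effector via forward kinematics:
x = L1*cos(t1) + L2*cos(t1+t2) = 4.12
y = L1*sin(t1) + L2*sin(t1+t2) = 0.2796
Distance to target:
d = sqrt((2.8 - 4.12)^2 + (-1.0 - 0.2796)^2)
= sqrt(1.7425 + 1.6373)
= 1.8384 m


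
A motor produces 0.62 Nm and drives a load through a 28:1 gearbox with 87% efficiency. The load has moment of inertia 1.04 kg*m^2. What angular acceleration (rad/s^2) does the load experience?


tau_out = tau_motor * N * eta
= 0.62 * 28 * 0.87 = 15.1032 Nm
alpha = tau_out / I = 15.1032 / 1.04
= 14.5223 rad/s^2


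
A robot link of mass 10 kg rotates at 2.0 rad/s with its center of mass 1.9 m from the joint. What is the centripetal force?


F = m * omega^2 * r
= 10 * 2.0^2 * 1.9
= 10 * 4.0 * 1.9
= 76.0 N


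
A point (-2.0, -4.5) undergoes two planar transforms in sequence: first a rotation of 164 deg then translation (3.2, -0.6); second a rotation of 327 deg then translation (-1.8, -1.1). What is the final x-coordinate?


After transform 1:
x1 = cos(164)*-2.0 - sin(164)*-4.5 + 3.2 = 6.3629
y1 = sin(164)*-2.0 + cos(164)*-4.5 + -0.6 = 3.1744
After transform 2:
x2 = cos(327)*6.3629 - sin(327)*3.1744 + -1.8
= 5.2653


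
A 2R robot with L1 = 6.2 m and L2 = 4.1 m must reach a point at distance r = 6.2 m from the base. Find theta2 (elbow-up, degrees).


cos(theta2) = (r^2 - L1^2 - L2^2) / (2*L1*L2)
cos(theta2) = (38.44 - 38.44 - 16.81) / 50.84
cos(theta2) = -0.330645
theta2 = 109.3079 degrees


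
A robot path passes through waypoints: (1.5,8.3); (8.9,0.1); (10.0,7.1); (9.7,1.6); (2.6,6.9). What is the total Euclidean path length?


Segment lengths:
  seg1 = sqrt((7.4)^2 + (-8.2)^2) = 11.0454
  seg2 = sqrt((1.1)^2 + (7.0)^2) = 7.0859
  seg3 = sqrt((-0.3)^2 + (-5.5)^2) = 5.5082
  seg4 = sqrt((-7.1)^2 + (5.3)^2) = 8.86
Total = 32.4995


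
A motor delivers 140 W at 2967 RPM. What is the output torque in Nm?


omega = 2967 * 2*pi/60 = 310.7035 rad/s
tau = P / omega = 140 / 310.7035
= 0.4506 Nm


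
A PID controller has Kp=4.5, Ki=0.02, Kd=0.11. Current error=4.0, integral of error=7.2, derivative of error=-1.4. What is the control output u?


u = Kp*e + Ki*int(e) + Kd*de/dt
= 4.5*4.0 + 0.02*7.2 + 0.11*(-1.4)
= 18.0 + 0.144 + -0.154
= 17.99


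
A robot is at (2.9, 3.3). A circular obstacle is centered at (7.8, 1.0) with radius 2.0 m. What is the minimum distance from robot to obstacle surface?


center_dist = sqrt((2.9-7.8)^2 + (3.3-1.0)^2)
= sqrt(24.01 + 5.29)
= 5.4129
min_dist = center_dist - radius = 5.4129 - 2.0 = 3.4129 m


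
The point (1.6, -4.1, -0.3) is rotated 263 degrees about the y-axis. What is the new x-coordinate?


Rotation about y-axis: x' = x*cos(theta) + z*sin(theta)
= 1.6 * -0.1219 + -0.3 * -0.9925
= 0.1028


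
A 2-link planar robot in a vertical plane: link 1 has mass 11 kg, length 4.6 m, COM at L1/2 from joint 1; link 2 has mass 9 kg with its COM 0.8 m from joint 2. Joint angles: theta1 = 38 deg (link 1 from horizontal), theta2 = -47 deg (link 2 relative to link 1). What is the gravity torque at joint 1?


Horizontal distance from joint 1 to link-1 COM:
  x_c1 = (L1/2)*cos(t1) = 2.3 * 0.788 = 1.8124 m
Horizontal distance from joint 1 to link-2 COM:
  x_c2 = L1*cos(t1) + Lc2*cos(t1+t2)
       = 4.6*0.788 + 0.8*0.9877 = 4.415 m
tau1 = m1*g*x_c1 + m2*g*x_c2
     = 11*9.81*1.8124 + 9*9.81*4.415
     = 195.5788 + 389.8004
     = 585.3791 Nm


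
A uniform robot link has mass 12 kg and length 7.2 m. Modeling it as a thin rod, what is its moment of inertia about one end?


I = (1/3) * m * L^2
= (1/3) * 12 * 7.2^2
= 0.333333 * 12 * 51.84
= 207.36 kg*m^2


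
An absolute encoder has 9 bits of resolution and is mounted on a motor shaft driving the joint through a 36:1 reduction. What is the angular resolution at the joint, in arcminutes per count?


counts = 2^9 = 512
effective counts at joint = 512 * 36 = 18432
resolution = 360*60 / 18432
= 1.1719 arcmin/count


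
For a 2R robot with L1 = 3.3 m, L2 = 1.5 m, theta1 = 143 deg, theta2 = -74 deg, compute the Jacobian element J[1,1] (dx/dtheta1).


J[1,1] = -L1*sin(t1) - L2*sin(t1+t2)
= -3.3*sin(143) - 1.5*sin(69)
= -3.3864


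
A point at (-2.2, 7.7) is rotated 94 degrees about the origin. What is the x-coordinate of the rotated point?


x' = x*cos(theta) - y*sin(theta)
cos(94 deg) = -0.0698, sin(94 deg) = 0.9976
x' = -2.2 * -0.0698 - 7.7 * 0.9976
= 0.1535 - 7.6812
= -7.5278


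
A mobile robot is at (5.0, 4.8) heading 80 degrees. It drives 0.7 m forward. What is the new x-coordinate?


x_new = x0 + d*cos(theta)
= 5.0 + 0.7*cos(80)
= 5.0 + 0.1216
= 5.1216


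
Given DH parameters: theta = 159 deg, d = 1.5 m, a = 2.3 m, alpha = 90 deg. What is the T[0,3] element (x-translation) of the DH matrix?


T[0,3] = a * cos(theta)
= 2.3 * cos(159 deg)
= 2.3 * -0.9336
= -2.1472


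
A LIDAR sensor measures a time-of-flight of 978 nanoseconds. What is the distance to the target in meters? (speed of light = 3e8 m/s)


tof = 978 ns = 9.78e-07 s
dist = c * tof / 2
= 3e8 * 9.78e-07 / 2
= 146.7 m


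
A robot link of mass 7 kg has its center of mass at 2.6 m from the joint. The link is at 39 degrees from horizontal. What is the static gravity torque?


tau = m*g*L*cos(angle)
= 7 * 9.81 * 2.6 * cos(39 deg)
= 7 * 9.81 * 2.6 * 0.7771
= 138.7532 Nm


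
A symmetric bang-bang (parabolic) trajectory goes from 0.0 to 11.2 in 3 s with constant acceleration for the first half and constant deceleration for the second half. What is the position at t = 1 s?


Symmetric rest-to-rest: each phase covers (pf-p0)/2 in time T/2. 0.5*a*(T/2)^2 = (pf-p0)/2 => a = 4*(pf-p0)/T^2
a = 4*(11.2-0.0)/3^2 = 4.9778
t = 1 is in the acceleration phase (t <= T/2).
p = p0 + 0.5*a*t^2 = 0.0 + 0.5*4.9778*1^2
= 2.4889
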